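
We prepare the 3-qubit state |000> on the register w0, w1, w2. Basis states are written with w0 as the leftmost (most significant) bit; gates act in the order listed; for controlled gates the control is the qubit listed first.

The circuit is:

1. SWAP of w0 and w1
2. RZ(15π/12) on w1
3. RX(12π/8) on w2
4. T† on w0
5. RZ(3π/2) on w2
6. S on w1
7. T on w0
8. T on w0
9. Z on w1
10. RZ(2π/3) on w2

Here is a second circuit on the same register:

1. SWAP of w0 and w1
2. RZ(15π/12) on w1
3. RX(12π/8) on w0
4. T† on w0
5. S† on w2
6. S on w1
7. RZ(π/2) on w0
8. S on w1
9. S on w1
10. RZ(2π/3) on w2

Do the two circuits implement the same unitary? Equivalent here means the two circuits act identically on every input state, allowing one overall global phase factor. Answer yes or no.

No, they are not equivalent — no single phase factor reconciles the two unitaries.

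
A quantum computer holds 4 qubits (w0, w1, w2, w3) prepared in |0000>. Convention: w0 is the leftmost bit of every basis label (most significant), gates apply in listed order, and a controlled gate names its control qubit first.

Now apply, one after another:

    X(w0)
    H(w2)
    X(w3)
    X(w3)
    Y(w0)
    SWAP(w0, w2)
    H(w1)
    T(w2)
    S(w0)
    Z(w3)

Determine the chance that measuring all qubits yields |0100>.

The probability of measuring |0100> is 1/4.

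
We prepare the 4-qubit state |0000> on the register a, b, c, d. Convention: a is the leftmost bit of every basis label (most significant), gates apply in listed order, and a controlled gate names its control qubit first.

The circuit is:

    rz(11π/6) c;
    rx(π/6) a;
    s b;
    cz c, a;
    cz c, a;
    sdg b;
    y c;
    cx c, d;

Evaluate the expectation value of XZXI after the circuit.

The expectation value of XZXI is 0.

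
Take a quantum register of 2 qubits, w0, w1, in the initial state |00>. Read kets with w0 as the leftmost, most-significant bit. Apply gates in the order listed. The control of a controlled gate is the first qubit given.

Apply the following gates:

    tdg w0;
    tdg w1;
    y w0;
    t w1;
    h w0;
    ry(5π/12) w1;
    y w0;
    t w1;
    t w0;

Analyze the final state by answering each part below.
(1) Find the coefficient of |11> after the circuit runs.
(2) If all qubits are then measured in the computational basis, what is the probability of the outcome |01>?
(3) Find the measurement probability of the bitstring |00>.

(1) The amplitude on |11> is -I*sqrt(6*sqrt(2) + 12)/8 + I*sqrt(4 - 2*sqrt(2))/8.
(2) A full measurement returns |01> with probability -sqrt(6)/16 + sqrt(2)/16 + 1/4.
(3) The probability of measuring |00> is -sqrt(2)/16 + sqrt(6)/16 + 1/4.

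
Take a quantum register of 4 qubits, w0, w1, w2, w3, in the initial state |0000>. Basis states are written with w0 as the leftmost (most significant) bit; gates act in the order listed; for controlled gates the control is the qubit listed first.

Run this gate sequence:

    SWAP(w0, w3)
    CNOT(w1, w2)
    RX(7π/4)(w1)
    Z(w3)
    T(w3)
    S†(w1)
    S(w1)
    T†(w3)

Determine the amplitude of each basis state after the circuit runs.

The final amplitudes are -sqrt(sqrt(2) + 2)/2 on |0000>, -I*sqrt(2 - sqrt(2))/2 on |0100>, and 0 on every other basis state.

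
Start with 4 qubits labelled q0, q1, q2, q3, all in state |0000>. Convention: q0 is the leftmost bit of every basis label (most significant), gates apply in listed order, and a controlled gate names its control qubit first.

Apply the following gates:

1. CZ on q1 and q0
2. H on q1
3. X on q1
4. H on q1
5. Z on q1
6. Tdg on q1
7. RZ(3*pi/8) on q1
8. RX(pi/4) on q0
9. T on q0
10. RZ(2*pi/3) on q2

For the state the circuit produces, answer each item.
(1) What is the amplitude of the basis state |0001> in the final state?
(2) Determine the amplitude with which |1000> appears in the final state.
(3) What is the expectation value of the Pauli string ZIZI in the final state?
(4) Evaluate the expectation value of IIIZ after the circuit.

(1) The final state's coefficient on |0001> equals 0. Key observation: gates 2-5 undo each other exactly, leaving only the rest of the circuit to track.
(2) The amplitude on |1000> is -sqrt(2 - sqrt(2))*exp(11*I*pi/48)/2.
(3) The observable ZIZI averages to sqrt(2)/2.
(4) The observable IIIZ averages to 1.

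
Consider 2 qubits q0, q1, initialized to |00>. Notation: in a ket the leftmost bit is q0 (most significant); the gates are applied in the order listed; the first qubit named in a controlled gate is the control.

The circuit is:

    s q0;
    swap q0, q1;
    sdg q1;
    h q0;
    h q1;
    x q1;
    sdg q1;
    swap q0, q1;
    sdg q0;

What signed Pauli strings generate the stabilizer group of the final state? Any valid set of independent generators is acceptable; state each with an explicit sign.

One valid set of independent stabilizer generators is -XI, +IX (any independent generating set of the same group is equally correct).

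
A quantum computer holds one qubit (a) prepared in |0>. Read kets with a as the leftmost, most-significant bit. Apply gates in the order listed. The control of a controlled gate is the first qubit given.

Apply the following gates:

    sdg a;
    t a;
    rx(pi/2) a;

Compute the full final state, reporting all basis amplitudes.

The resulting statevector has amplitude sqrt(2)/2 on |0>, -sqrt(2)*I/2 on |1>.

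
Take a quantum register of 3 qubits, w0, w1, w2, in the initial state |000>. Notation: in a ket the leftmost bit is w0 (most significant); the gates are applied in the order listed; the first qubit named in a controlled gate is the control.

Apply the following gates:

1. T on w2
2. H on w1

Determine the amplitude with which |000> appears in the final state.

The final state's coefficient on |000> equals sqrt(2)/2.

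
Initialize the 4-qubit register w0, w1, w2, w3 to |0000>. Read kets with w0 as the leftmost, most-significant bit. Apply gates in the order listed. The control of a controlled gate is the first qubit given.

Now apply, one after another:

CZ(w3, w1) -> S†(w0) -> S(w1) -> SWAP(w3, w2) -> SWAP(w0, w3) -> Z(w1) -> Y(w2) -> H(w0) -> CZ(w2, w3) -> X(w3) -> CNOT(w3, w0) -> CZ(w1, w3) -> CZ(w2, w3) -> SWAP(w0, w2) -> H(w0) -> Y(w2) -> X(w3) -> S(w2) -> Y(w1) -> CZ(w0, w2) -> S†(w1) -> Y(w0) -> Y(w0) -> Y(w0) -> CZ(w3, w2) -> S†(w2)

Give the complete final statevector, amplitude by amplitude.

After the circuit, the state carries amplitude -I/2 on |0100>, -I/2 on |0110>, -I/2 on |1100>, I/2 on |1110>, and 0 on every other basis state.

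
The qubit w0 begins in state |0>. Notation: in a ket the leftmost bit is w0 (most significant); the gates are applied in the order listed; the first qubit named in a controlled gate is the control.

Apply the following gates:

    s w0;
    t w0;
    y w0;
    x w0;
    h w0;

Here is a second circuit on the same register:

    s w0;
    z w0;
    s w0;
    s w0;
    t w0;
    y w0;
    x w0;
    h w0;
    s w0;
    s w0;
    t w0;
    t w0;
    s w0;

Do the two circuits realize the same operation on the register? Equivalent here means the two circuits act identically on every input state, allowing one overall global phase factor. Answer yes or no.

Yes: on every input state the two circuits agree up to one overall phase factor.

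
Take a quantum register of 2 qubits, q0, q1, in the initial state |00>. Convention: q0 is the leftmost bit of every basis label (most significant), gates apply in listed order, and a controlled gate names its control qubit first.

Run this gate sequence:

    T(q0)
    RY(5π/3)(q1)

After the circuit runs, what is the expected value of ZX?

In the final state, ZX has expectation -sqrt(3)/2.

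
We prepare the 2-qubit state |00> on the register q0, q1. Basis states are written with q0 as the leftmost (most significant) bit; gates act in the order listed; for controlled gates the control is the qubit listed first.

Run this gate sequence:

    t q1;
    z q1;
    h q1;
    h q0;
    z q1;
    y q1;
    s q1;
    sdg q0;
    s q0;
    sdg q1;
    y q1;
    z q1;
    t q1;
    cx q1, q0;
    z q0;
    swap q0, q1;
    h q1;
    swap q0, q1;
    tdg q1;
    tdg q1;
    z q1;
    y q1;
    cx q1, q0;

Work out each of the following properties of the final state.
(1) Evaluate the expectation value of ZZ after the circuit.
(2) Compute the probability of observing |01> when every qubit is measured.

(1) In the final state, ZZ has expectation -1. Key observation: gates 5-12 undo each other exactly, leaving only the rest of the circuit to track.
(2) Outcome |01> occurs with probability 1/2.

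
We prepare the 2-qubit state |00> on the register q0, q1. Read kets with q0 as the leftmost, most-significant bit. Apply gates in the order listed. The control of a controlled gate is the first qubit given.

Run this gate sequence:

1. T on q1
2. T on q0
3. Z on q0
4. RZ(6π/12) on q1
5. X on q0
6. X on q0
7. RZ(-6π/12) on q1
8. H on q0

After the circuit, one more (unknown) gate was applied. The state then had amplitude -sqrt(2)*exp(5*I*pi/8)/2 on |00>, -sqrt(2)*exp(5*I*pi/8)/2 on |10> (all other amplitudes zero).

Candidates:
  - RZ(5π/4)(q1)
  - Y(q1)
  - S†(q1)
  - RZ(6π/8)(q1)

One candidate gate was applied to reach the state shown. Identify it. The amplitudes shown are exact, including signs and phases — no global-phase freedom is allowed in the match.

It was RZ(6π/8)(q1) that produced the state shown. Key observation: gates 4-7 undo each other exactly, leaving only the rest of the circuit to track.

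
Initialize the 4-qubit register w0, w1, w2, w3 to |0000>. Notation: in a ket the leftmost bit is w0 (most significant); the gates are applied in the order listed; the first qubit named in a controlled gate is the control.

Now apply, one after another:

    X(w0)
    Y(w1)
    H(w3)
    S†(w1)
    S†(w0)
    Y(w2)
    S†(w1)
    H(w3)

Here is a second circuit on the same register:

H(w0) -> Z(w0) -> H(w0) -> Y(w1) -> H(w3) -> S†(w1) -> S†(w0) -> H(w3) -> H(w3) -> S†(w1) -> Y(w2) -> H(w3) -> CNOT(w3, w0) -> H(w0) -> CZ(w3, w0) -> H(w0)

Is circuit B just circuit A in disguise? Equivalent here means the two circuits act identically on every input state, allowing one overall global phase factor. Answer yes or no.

Yes, they are equivalent — the unitaries differ by at most a global phase.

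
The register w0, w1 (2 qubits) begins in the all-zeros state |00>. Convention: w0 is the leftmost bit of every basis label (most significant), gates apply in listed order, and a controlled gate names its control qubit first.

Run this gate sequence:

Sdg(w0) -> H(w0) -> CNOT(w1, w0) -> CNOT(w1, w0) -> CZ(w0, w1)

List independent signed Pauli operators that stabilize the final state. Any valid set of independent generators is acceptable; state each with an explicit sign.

The final state is stabilized by the group generated by +XI, +IZ; other independent generating sets are equally valid. Key observation: the block from step 3 through step 4 cancels to the identity and can be dropped.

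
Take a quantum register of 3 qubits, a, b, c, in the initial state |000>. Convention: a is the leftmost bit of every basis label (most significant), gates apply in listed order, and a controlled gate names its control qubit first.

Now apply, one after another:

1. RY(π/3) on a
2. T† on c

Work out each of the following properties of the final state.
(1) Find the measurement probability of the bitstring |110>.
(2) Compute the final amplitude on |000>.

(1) Outcome |110> occurs with probability 0.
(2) |000> carries amplitude sqrt(3)/2 in the final state.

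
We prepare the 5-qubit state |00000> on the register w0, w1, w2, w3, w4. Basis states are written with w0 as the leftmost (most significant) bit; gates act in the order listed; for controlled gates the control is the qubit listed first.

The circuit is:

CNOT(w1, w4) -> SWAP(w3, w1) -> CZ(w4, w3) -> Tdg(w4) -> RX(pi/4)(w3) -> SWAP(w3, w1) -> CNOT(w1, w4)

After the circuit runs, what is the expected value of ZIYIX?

The expectation value of ZIYIX is 0.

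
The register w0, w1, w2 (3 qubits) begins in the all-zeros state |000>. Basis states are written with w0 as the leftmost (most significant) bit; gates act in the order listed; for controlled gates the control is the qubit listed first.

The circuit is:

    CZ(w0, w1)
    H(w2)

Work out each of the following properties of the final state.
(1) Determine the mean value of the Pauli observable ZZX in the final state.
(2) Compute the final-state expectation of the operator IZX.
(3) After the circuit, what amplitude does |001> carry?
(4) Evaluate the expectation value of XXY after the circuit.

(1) The expectation value of ZZX is 1.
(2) The expectation value of IZX is 1.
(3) The amplitude on |001> is sqrt(2)/2.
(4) The expectation value of XXY is 0.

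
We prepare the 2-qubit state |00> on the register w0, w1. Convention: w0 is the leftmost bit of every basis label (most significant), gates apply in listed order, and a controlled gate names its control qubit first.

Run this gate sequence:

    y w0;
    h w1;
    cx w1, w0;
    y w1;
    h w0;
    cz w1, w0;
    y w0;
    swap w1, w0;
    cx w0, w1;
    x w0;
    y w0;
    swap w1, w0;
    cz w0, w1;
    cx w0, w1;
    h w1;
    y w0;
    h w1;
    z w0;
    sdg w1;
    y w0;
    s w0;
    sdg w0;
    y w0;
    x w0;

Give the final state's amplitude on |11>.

|11> carries amplitude -1/2 in the final state.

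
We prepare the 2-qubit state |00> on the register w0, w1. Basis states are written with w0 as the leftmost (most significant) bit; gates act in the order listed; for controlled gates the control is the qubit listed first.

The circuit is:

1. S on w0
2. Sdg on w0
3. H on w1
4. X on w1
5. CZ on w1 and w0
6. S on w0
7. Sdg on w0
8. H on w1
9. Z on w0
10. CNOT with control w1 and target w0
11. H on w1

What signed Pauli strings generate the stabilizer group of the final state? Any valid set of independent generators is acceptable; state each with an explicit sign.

One valid set of independent stabilizer generators is +IX, +ZI (any independent generating set of the same group is equally correct).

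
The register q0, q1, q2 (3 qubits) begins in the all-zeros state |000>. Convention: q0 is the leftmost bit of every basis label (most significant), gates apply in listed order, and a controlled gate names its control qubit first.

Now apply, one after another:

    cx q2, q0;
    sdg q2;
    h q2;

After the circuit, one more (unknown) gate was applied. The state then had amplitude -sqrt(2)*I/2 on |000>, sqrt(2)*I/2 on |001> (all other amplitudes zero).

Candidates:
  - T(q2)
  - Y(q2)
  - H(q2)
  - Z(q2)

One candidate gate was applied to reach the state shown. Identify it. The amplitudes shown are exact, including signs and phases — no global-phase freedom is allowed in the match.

The unique candidate consistent with the amplitudes is Y(q2).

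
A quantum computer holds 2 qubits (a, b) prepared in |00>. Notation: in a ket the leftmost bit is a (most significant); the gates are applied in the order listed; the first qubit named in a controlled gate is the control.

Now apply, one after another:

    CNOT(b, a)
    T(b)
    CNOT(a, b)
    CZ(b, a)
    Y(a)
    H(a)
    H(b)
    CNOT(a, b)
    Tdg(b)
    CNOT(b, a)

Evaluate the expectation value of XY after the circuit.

In the final state, XY has expectation -sqrt(2)/2.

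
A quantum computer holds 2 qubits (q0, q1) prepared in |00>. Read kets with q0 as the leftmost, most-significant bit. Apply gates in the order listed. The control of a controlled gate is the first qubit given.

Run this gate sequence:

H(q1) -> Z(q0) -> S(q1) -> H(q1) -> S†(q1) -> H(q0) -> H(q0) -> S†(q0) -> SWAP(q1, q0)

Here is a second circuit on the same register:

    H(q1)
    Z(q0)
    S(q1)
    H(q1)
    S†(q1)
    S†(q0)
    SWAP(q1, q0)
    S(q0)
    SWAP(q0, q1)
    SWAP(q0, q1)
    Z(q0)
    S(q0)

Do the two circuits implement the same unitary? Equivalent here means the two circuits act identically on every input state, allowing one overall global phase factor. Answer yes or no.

Yes — the two circuits implement the same unitary up to a global phase.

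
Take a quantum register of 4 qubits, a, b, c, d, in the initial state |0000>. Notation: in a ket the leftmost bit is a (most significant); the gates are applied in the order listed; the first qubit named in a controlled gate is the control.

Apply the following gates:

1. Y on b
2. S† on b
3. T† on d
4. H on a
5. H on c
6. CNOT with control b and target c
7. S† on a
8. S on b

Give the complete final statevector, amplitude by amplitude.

The final amplitudes are I/2 on |0100>, I/2 on |0110>, 1/2 on |1100>, 1/2 on |1110>, and 0 on every other basis state.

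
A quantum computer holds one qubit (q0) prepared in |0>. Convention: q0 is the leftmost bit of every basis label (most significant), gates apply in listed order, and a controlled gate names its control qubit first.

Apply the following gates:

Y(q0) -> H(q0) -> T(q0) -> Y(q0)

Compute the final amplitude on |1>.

The amplitude on |1> is -sqrt(2)/2.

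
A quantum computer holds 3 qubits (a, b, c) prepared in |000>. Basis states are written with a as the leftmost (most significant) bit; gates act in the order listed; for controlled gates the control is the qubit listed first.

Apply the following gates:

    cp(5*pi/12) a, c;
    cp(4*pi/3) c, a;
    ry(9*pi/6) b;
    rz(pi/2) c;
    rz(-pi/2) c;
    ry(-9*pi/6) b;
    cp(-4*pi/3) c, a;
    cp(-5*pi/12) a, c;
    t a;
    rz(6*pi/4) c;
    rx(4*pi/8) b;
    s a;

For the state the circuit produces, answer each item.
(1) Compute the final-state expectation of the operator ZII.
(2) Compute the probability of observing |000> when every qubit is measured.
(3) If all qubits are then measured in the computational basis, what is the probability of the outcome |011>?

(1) In the final state, ZII has expectation 1. Key observation: steps 1-8 multiply out to the identity, so the circuit reduces to the remaining gates.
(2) A full measurement returns |000> with probability 1/2.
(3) Outcome |011> occurs with probability 0.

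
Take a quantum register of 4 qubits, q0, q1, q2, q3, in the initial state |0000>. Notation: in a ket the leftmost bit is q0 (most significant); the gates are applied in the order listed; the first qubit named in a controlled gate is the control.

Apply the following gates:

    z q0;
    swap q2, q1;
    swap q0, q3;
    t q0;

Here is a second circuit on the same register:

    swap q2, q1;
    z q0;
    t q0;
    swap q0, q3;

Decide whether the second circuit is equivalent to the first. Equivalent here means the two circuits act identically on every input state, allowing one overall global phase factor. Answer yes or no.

No, they are not equivalent — no single phase factor reconciles the two unitaries.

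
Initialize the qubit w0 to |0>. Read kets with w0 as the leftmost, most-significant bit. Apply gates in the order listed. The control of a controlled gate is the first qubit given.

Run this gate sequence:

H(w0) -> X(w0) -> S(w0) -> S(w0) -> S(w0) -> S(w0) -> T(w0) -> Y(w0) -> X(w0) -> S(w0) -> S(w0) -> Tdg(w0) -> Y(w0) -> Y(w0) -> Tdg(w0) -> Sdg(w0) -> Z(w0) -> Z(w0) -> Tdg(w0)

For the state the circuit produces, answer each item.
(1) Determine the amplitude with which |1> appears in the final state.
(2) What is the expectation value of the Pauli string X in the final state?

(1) The final state's coefficient on |1> equals -sqrt(2)*I/2. Key observation: gates 3-6 undo each other exactly, leaving only the rest of the circuit to track.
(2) The expectation value of X is -1.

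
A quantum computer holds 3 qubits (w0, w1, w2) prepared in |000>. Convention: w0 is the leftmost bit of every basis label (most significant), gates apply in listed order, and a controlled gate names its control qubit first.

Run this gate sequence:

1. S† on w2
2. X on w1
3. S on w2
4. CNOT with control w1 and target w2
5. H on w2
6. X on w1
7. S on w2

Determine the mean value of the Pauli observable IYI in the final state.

The expectation value of IYI is 0.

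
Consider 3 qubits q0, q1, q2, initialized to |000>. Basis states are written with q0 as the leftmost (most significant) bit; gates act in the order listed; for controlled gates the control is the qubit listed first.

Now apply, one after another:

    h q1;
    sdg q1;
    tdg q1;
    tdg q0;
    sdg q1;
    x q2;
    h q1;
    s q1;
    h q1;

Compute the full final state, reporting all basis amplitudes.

The final amplitudes are sqrt(2)*(1 + I + sqrt(2)*I)/4 on |001>, sqrt(2)*(1 - I - exp(I*pi/4) + exp(3*I*pi/4))/4 on |011>, and 0 on every other basis state.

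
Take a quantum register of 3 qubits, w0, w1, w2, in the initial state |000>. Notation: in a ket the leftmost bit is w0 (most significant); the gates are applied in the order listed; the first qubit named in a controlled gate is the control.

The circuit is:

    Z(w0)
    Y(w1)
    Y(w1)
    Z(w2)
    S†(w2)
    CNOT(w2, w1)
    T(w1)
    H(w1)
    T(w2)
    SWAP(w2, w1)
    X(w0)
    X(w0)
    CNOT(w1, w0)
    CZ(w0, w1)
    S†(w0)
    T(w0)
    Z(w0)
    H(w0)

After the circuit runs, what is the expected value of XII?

In the final state, XII has expectation 1.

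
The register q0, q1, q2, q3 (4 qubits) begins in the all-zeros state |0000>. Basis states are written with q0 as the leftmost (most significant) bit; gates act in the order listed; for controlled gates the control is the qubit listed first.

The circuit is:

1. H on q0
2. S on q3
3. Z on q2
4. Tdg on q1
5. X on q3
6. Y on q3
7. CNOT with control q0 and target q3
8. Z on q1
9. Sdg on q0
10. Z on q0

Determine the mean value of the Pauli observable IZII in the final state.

The observable IZII averages to 1.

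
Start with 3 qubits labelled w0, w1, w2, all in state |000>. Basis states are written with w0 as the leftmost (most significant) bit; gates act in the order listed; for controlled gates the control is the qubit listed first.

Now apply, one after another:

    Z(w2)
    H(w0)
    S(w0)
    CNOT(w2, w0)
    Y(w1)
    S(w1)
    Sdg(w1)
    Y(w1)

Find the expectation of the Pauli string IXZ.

In the final state, IXZ has expectation 0. Key observation: the block from step 5 through step 8 cancels to the identity and can be dropped.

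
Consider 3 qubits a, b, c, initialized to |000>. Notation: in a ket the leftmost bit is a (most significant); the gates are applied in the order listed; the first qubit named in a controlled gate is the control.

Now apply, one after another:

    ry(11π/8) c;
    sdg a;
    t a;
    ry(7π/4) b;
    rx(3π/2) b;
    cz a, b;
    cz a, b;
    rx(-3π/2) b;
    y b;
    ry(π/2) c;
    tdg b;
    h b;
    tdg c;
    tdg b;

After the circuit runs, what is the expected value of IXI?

In the final state, IXI has expectation sqrt(1/2 - sqrt(2)/4)*sqrt(sqrt(2)/4 + 1/2)*cos(5*pi/16)**2 + sqrt(1/2 - sqrt(2)/4)*sqrt(sqrt(2)/4 + 1/2)*sin(5*pi/16)**2 - I*exp(-I*pi/4)*sin(5*pi/16)*cos(5*pi/16)/2 + exp(-I*pi/4)*sin(5*pi/16)*cos(5*pi/16)/2 - sqrt(2)*exp(I*pi/4)*sin(5*pi/16)**2/8 - sqrt(2)*I*exp(-I*pi/4)*sin(5*pi/16)**2/8 - sqrt(2)*exp(I*pi/4)*cos(5*pi/16)**2/8 - sqrt(2)*I*exp(-I*pi/4)*cos(5*pi/16)**2/8 - sqrt(2)*exp(-I*pi/4)*cos(5*pi/16)**2/8 + sqrt(2)*I*exp(I*pi/4)*cos(5*pi/16)**2/8 - sqrt(2)*exp(-I*pi/4)*sin(5*pi/16)**2/8 + sqrt(2)*I*exp(I*pi/4)*sin(5*pi/16)**2/8 + I*exp(I*pi/4)*sin(5*pi/16)*cos(5*pi/16)/2 + exp(I*pi/4)*sin(5*pi/16)*cos(5*pi/16)/2. Key observation: the block from step 5 through step 8 cancels to the identity and can be dropped.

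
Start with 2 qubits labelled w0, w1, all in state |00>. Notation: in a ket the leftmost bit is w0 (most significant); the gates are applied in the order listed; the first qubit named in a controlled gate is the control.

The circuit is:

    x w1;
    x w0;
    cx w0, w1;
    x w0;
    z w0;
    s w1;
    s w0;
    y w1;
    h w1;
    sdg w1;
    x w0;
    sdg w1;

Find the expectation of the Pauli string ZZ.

The observable ZZ averages to 0.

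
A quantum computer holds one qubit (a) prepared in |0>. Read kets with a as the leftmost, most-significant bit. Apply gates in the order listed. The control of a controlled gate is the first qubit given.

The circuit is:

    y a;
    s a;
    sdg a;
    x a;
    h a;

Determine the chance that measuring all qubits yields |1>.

Outcome |1> occurs with probability 1/2. Key observation: gates 2-3 undo each other exactly, leaving only the rest of the circuit to track.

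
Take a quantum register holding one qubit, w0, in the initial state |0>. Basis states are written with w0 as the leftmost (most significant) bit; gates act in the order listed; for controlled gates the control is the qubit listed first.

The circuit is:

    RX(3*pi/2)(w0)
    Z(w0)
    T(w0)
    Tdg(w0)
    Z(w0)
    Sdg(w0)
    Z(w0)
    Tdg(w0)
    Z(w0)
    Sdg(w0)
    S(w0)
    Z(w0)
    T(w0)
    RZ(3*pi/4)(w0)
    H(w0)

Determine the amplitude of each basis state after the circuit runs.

After the circuit, the state carries amplitude (1 - exp(3*I*pi/4))*exp(5*I*pi/8)/2 on |0>, (1 + exp(3*I*pi/4))*exp(5*I*pi/8)/2 on |1>. Key observation: gates 8-13 undo each other exactly, leaving only the rest of the circuit to track.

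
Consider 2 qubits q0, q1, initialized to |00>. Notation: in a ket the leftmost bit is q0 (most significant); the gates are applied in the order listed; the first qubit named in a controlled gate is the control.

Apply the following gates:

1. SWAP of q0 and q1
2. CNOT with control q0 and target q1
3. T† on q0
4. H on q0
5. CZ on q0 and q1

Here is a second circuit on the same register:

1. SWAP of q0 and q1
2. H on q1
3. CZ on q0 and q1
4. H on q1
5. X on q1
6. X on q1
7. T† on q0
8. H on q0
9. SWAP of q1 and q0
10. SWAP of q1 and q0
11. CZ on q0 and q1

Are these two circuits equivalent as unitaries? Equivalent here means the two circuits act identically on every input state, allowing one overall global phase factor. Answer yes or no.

Yes: on every input state the two circuits agree up to one overall phase factor.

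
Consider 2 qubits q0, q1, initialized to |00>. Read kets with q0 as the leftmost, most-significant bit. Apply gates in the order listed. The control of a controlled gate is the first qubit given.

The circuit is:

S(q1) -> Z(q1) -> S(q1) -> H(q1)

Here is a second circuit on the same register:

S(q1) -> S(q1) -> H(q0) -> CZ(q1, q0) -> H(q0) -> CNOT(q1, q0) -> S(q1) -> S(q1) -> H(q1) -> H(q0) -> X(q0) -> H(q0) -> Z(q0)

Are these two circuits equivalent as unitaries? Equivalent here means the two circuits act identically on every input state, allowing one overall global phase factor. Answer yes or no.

Yes, they are equivalent — the unitaries differ by at most a global phase.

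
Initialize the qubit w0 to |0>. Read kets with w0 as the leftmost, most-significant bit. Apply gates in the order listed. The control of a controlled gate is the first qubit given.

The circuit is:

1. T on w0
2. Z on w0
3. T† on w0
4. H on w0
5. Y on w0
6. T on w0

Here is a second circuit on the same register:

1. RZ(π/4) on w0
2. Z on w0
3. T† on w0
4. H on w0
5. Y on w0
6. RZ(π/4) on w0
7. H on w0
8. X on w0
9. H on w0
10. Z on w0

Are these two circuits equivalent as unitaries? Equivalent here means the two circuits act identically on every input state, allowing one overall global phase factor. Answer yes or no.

Yes — the two circuits implement the same unitary up to a global phase.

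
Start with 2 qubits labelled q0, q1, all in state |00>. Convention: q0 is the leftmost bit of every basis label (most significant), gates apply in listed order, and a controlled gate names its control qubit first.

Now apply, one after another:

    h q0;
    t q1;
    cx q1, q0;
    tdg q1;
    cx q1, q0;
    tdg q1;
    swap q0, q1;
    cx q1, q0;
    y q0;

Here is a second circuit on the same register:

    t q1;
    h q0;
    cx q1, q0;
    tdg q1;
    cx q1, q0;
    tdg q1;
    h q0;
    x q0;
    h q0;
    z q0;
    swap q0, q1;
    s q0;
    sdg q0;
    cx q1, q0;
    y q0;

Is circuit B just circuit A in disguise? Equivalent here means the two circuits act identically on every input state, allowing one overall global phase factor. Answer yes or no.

Yes — the two circuits implement the same unitary up to a global phase.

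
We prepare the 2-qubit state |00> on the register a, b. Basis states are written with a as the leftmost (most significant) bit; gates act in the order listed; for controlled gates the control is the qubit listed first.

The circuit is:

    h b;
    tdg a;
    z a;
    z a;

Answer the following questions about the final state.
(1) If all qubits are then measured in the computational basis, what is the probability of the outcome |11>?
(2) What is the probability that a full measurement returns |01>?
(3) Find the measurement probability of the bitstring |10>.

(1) The probability of measuring |11> is 0.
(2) Outcome |01> occurs with probability 1/2.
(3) A full measurement returns |10> with probability 0.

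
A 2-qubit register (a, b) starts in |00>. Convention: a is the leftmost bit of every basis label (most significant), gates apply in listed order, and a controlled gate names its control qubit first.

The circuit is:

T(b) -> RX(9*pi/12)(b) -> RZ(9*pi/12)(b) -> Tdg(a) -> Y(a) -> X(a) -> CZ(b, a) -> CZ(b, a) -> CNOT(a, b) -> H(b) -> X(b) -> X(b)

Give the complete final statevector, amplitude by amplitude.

After the circuit, the state carries amplitude sqrt(2)*(sqrt(2 - sqrt(2)) + sqrt(sqrt(2) + 2)*exp(I*pi/4))*exp(I*pi/8)/4 on |00>, sqrt(2)*(sqrt(2 - sqrt(2)) - sqrt(sqrt(2) + 2)*exp(I*pi/4))*exp(I*pi/8)/4 on |01>, 0 on |10>, 0 on |11>. Key observation: the block from step 7 through step 8 cancels to the identity and can be dropped.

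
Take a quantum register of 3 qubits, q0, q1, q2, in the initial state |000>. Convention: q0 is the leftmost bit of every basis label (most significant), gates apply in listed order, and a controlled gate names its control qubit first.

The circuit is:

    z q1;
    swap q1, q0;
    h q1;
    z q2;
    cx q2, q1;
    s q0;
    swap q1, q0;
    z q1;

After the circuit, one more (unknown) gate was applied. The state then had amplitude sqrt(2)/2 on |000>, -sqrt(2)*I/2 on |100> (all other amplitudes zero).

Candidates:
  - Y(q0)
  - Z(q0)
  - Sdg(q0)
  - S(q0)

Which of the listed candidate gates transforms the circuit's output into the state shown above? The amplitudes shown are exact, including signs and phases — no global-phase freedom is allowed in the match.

The unique candidate consistent with the amplitudes is Sdg(q0).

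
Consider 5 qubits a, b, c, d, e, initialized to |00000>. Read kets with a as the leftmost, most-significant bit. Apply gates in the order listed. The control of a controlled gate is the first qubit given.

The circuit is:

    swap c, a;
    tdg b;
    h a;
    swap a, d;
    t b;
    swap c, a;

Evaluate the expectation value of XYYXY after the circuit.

The observable XYYXY averages to 0.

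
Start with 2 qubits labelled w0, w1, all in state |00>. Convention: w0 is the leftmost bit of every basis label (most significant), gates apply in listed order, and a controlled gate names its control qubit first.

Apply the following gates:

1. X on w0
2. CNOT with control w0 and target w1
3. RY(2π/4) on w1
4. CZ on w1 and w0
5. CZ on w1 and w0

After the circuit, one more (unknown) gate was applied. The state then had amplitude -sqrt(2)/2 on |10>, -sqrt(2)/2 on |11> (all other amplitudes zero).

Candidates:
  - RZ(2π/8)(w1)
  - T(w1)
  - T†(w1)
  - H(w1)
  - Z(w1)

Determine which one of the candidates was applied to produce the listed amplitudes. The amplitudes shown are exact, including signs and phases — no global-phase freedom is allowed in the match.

It was Z(w1) that produced the state shown. Key observation: the block from step 4 through step 5 cancels to the identity and can be dropped.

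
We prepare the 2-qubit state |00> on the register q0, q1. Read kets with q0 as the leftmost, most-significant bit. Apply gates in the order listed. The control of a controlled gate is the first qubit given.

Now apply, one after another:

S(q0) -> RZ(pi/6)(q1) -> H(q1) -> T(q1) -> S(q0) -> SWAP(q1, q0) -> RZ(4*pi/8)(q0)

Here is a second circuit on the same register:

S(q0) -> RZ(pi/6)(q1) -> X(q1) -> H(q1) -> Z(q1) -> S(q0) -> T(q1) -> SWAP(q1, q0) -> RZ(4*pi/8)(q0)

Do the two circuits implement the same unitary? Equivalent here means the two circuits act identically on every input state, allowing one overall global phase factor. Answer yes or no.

Yes: on every input state the two circuits agree up to one overall phase factor.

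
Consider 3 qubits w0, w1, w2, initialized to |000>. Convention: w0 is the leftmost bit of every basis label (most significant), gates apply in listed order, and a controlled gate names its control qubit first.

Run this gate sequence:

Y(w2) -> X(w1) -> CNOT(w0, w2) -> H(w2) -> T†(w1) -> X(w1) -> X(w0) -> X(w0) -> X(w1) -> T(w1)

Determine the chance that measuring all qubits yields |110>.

Outcome |110> occurs with probability 0.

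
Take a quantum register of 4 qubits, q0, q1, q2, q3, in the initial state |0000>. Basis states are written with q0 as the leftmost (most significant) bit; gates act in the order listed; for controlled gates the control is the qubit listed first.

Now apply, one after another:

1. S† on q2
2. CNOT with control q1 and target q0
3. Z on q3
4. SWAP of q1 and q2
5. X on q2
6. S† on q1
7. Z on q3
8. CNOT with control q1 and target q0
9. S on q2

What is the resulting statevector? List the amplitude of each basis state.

After the circuit, the state carries amplitude I on |0010>, and 0 on every other basis state.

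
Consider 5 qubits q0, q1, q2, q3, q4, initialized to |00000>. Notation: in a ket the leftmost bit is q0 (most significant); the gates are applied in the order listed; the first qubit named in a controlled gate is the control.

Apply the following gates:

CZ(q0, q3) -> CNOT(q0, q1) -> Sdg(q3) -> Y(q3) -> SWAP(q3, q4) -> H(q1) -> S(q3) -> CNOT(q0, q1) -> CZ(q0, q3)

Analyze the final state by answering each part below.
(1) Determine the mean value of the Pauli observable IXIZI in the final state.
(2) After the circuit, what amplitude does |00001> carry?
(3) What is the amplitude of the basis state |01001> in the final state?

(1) In the final state, IXIZI has expectation 1.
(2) |00001> carries amplitude sqrt(2)*I/2 in the final state.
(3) The final state's coefficient on |01001> equals sqrt(2)*I/2.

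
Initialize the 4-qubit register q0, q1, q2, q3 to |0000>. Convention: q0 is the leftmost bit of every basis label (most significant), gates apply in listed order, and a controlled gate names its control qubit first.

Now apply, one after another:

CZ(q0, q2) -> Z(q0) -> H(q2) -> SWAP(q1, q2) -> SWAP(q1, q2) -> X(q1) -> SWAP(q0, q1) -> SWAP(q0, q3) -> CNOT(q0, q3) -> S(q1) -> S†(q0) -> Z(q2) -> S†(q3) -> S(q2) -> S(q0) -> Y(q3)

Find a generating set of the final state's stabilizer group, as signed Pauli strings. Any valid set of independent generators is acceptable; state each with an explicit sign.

The stabilizer group can be generated by -IIYI, +ZIII, +IZII, +IIIZ, among other valid generating sets.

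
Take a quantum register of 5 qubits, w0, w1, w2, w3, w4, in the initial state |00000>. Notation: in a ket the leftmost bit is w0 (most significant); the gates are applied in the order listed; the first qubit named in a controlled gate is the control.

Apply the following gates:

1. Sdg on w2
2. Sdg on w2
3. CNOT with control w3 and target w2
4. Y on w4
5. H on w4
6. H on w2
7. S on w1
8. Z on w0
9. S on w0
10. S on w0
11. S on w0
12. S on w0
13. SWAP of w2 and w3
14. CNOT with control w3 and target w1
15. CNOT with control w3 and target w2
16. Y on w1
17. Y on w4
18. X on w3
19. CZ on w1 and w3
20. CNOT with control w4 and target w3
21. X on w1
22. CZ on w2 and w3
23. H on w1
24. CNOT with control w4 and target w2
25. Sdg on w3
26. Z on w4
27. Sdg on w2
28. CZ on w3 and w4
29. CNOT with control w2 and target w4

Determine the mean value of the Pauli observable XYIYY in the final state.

In the final state, XYIYY has expectation 0.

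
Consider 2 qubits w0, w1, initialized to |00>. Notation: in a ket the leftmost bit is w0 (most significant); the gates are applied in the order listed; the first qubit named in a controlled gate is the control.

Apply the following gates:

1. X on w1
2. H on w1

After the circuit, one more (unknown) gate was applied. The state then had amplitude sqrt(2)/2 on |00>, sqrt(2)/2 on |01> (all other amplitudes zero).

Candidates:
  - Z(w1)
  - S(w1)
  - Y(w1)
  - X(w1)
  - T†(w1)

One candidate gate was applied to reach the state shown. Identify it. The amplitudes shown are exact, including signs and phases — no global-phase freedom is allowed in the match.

It was Z(w1) that produced the state shown.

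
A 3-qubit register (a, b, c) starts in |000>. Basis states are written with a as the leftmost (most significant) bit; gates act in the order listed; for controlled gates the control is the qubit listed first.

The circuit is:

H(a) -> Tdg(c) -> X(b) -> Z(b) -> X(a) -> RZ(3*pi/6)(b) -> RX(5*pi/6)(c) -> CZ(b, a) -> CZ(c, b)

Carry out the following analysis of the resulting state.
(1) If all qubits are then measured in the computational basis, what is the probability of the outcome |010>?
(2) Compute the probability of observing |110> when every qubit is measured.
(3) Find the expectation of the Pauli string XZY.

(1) The probability of measuring |010> is 1/4 - sqrt(3)/8.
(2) Outcome |110> occurs with probability 1/4 - sqrt(3)/8.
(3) The observable XZY averages to 1/2.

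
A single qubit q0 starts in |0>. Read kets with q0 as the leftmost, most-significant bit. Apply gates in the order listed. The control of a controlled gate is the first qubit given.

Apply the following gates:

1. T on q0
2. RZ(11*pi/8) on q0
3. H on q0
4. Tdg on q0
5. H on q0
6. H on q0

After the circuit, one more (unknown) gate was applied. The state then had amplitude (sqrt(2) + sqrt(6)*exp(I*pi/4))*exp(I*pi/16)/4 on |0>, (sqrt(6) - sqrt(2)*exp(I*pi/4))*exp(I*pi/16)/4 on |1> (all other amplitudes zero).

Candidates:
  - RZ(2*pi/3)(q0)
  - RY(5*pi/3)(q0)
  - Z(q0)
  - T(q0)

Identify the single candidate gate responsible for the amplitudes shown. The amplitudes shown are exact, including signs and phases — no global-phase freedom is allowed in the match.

The applied gate was RY(5*pi/3)(q0). Key observation: gates 5-6 undo each other exactly, leaving only the rest of the circuit to track.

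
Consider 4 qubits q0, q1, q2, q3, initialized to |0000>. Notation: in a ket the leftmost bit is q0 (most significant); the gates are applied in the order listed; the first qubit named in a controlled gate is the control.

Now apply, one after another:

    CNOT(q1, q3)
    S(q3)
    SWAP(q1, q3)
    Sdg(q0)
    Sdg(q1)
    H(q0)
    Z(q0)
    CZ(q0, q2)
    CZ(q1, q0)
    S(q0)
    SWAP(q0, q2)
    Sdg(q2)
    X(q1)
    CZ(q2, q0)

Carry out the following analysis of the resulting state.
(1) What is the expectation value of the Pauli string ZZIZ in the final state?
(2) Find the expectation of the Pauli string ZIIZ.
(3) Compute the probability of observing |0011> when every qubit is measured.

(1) In the final state, ZZIZ has expectation -1.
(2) The expectation value of ZIIZ is 1.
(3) A full measurement returns |0011> with probability 0.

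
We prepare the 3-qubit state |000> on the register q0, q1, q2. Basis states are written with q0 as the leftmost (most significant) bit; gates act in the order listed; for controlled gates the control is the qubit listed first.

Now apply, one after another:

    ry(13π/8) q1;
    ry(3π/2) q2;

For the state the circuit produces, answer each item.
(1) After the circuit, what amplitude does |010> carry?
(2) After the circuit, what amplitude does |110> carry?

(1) |010> carries amplitude -sqrt(2)*sin(3*pi/16)/2 in the final state.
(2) The amplitude on |110> is 0.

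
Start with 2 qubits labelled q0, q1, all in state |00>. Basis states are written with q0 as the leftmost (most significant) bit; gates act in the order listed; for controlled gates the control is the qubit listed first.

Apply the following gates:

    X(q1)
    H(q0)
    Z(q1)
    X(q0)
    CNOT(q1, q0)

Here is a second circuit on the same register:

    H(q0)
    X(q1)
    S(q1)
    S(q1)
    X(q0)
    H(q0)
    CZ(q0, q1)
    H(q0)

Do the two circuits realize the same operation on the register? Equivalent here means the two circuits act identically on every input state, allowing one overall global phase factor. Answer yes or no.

Yes, they are equivalent — the unitaries differ by at most a global phase.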